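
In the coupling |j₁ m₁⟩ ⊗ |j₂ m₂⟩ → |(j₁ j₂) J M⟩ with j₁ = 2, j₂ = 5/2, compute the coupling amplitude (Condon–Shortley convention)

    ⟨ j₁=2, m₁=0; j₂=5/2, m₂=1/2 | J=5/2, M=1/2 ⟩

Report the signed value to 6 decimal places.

−√(8/35) = -0.478091

√[6·2!2!3!/8! · 2!2!3!2!3!2!] = √(72/35)
  +(−1)^0/∏(0,2,2,3,0,0)! = 1/24  (running 1/24)
  +(−1)^1/∏(1,1,1,2,1,1)! = -1/2  (running -11/24)
  +(−1)^2/∏(2,0,0,1,2,2)! = 1/8  (running -1/3)
⟨..|..⟩ = √(72/35)·(-1/3) = -0.478091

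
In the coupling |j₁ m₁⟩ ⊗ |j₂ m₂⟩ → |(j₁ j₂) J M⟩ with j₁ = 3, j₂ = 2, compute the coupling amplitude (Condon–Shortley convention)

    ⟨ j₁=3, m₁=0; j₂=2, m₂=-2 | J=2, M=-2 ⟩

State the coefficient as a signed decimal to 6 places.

+0.267261  (= +√(1/14))

√[5·3!3!1!/8! · 3!3!0!4!0!4!] = √(648/7)
  +(−1)^0/∏(0,3,3,0,0,1)! = 1/36  (running 1/36)
⟨..|..⟩ = √(648/7)·(1/36) = +0.267261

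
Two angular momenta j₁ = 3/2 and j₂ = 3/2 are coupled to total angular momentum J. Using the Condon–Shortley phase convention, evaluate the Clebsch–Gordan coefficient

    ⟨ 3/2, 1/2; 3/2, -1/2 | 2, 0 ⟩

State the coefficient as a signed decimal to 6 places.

+√(1/4) = +0.500000

triangle: 1!·2!·2!/6! = 4/720
(j±m)!: 2!·1!·1!·2!·2!·2! = 16
prefactor² = (2J+1)·Δ·N² = 4/9
  k=0: +1/(0!·1!·1!·1!·1!·1!) = 1
  k=1: −1/(1!·0!·0!·0!·2!·2!) = -1/4
Σ = 3/4  ⇒  CG² = 4/9·3/4² = 1/4
CG = +√(1/4) = +0.500000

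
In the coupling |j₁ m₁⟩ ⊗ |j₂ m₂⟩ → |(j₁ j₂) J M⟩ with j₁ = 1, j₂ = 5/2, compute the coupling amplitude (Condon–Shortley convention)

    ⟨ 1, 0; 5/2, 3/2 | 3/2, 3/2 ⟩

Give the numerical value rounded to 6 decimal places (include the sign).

−√(4/15) = -0.516398

√[4·2!0!3!/6! · 1!1!4!1!3!0!] = √(48/5)
  +(−1)^1/∏(1,1,0,3,0,0)! = -1/6  (running -1/6)
⟨..|..⟩ = √(48/5)·(-1/6) = -0.516398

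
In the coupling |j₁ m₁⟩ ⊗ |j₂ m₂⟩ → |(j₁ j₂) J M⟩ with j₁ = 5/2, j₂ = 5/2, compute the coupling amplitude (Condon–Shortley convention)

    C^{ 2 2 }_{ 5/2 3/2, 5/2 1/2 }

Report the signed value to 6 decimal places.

√[5·3!2!2!/8! · 4!1!3!2!4!0!] = √(144/7)
  +(−1)^1/∏(1,2,0,2,2,0)! = -1/8  (running -1/8)
⟨..|..⟩ = √(144/7)·(-1/8) = -0.566947

-0.566947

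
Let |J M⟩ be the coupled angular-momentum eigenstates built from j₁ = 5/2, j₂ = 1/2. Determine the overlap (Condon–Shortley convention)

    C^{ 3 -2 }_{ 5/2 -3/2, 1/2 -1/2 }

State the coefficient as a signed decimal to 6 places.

triangle: 0!×5!×1!/7! = 120/5040
(j±m)!: 1!×4!×0!×1!×1!×5! = 2880
prefactor² = (2J+1)×Δ×N² = 480
  k=0: +1/(0!×0!×4!×0!×1!×1!) = 1/24
Σ = 1/24  ⇒  CG² = 480×1/24² = 5/6
CG = +√(5/6) = +0.912871

+√(5/6) = +0.912871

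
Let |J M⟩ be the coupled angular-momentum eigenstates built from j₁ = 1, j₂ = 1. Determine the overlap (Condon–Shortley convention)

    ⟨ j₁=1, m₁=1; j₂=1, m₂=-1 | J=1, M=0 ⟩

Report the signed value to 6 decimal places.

+0.707107  (= +√(1/2))

triangle: 1!*1!*1!/4! = 1/24
(j±m)!: 2!*0!*0!*2!*1!*1! = 4
prefactor² = (2J+1)*Δ*N² = 1/2
  k=0: +1/(0!*1!*0!*0!*1!*1!) = 1
Σ = 1  ⇒  CG² = 1/2*1² = 1/2
CG = +√(1/2) = +0.707107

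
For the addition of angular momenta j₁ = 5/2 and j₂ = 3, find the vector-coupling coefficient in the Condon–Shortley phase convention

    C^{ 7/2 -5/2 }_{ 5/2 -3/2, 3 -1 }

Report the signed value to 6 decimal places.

j₁+j₂−J=2  J+j₁−j₂=3  J−j₁+j₂=4  j₁+j₂+J+1=10
(j₁±m₁, j₂±m₂, J±M) = (1,4,2,4,1,6)
P² = 18432/35
sum k=1..2:
  [1] −1/36 = -1/36
  [2] +1/96 = 1/96
S = -5/288
C² = P²·S² = 10/63 ; C = -0.398410

-0.398410  (= −√(10/63))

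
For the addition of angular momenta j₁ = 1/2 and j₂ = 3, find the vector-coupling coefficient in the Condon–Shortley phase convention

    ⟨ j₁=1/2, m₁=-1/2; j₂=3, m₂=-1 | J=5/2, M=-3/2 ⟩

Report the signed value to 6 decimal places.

triangle: 1!*0!*5!/7! = 120/5040
(j±m)!: 0!*1!*2!*4!*1!*4! = 1152
prefactor² = (2J+1)*Δ*N² = 1152/7
  k=1: −1/(1!*0!*0!*1!*0!*4!) = -1/24
Σ = -1/24  ⇒  CG² = 1152/7*(-1/24)² = 2/7
CG = −√(2/7) = -0.534522

−√(2/7) ≈ -0.534522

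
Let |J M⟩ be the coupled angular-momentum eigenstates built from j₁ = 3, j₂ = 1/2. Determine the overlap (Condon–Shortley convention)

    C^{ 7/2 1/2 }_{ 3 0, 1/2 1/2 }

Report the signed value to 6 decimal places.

triangle: 0!*6!*1!/8! = 720/40320
(j±m)!: 3!*3!*1!*0!*4!*3! = 5184
prefactor² = (2J+1)*Δ*N² = 5184/7
  k=0: +1/(0!*0!*3!*1!*3!*0!) = 1/36
Σ = 1/36  ⇒  CG² = 5184/7*1/36² = 4/7
CG = +√(4/7) = +0.755929

+√(4/7) = +0.755929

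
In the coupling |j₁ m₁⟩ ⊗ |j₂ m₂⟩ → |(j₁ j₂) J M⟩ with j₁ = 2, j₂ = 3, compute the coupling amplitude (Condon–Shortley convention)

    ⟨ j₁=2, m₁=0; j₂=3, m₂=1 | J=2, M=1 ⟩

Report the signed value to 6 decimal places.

+√(1/7) = +0.377964

triangle: 3!*1!*3!/8! = 36/40320
(j±m)!: 2!*2!*4!*2!*3!*1! = 1152
prefactor² = (2J+1)*Δ*N² = 36/7
  k=1: −1/(1!*2!*1!*3!*0!*0!) = -1/12
  k=2: +1/(2!*1!*0!*2!*1!*1!) = 1/4
Σ = 1/6  ⇒  CG² = 36/7*1/6² = 1/7
CG = +√(1/7) = +0.377964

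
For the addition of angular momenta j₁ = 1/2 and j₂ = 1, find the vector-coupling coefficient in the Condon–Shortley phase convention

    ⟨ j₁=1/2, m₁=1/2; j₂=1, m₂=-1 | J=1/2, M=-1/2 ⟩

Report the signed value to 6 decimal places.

triangle: 1!*0!*1!/3! = 1/6
(j±m)!: 1!*0!*0!*2!*0!*1! = 2
prefactor² = (2J+1)*Δ*N² = 2/3
  k=0: +1/(0!*1!*0!*0!*0!*1!) = 1
Σ = 1  ⇒  CG² = 2/3*1² = 2/3
CG = +√(2/3) = +0.816497

+0.816497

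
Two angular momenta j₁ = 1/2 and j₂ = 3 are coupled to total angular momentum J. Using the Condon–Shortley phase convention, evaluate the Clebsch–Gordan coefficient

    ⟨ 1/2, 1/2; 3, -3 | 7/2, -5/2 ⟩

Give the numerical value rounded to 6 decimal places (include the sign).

√[8·0!1!6!/8! · 1!0!0!6!1!6!] = √(518400/7)
  +(−1)^0/∏(0,0,0,0,1,6)! = 1/720  (running 1/720)
⟨..|..⟩ = √(518400/7)·(1/720) = +0.377964

+√(1/7) ≈ +0.377964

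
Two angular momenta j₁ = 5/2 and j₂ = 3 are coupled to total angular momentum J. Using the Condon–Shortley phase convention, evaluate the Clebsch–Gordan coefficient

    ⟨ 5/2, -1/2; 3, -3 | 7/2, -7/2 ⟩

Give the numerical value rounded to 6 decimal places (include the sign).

+√(1/3) = +0.577350

triangle: 2!·3!·4!/10! = 288/3628800
(j±m)!: 2!·3!·0!·6!·0!·7! = 43545600
prefactor² = (2J+1)·Δ·N² = 27648
  k=0: +1/(0!·2!·3!·0!·0!·4!) = 1/288
Σ = 1/288  ⇒  CG² = 27648·1/288² = 1/3
CG = +√(1/3) = +0.577350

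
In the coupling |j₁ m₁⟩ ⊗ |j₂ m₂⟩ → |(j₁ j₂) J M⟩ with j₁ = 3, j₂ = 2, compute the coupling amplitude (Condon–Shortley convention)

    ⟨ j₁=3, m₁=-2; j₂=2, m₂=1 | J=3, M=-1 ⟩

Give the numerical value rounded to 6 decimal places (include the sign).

√[7·2!4!2!/9! · 1!5!3!1!2!4!] = √(64)
  +(−1)^1/∏(1,1,4,2,0,0)! = -1/48  (running -1/48)
  +(−1)^2/∏(2,0,3,1,1,1)! = 1/12  (running 1/16)
⟨..|..⟩ = √(64)·(1/16) = +0.500000

+0.500000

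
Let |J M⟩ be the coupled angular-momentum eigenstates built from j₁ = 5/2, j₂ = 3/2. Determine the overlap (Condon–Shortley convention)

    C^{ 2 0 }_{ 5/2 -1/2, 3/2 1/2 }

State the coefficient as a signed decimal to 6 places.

triangle: 2!·3!·1!/7! = 12/5040
(j±m)!: 2!·3!·2!·1!·2!·2! = 96
prefactor² = (2J+1)·Δ·N² = 8/7
  k=1: −1/(1!·1!·2!·1!·1!·0!) = -1/2
  k=2: +1/(2!·0!·1!·0!·2!·1!) = 1/4
Σ = -1/4  ⇒  CG² = 8/7·(-1/4)² = 1/14
CG = −√(1/14) = -0.267261

−√(1/14) ≈ -0.267261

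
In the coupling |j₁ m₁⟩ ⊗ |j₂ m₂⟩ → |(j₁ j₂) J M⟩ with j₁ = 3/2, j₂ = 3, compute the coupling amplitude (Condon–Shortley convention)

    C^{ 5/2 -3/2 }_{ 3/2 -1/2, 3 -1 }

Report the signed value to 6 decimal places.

-0.591608  (= −√(7/20))

√[6·2!1!4!/8! · 1!2!2!4!1!4!] = √(576/35)
  +(−1)^1/∏(1,1,1,1,0,3)! = -1/6  (running -1/6)
  +(−1)^2/∏(2,0,0,0,1,4)! = 1/48  (running -7/48)
⟨..|..⟩ = √(576/35)·(-7/48) = -0.591608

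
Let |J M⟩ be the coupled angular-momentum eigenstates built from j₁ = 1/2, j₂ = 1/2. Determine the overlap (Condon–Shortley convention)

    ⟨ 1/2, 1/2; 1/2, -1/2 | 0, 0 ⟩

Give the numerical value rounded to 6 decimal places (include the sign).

√[1·1!0!0!/2! · 1!0!0!1!0!0!] = √(1/2)
  +(−1)^0/∏(0,1,0,0,0,0)! = 1  (running 1)
⟨..|..⟩ = √(1/2)·(1) = +0.707107

+√(1/2) ≈ +0.707107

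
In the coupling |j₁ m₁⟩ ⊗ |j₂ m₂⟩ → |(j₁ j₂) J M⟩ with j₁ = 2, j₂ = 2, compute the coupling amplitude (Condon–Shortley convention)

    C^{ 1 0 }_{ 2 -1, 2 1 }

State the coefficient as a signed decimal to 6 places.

+√(1/10) = +0.316228

√[3·3!1!1!/6! · 1!3!3!1!1!1!] = √(9/10)
  +(−1)^2/∏(2,1,1,1,0,0)! = 1/2  (running 1/2)
  +(−1)^3/∏(3,0,0,0,1,1)! = -1/6  (running 1/3)
⟨..|..⟩ = √(9/10)·(1/3) = +0.316228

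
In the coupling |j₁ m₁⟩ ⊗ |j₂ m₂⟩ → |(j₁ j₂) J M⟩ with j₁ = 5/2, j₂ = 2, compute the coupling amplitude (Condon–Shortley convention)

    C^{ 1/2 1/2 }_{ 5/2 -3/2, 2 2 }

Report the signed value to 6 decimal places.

triangle: 4!*1!*0!/6! = 24/720
(j±m)!: 1!*4!*4!*0!*1!*0! = 576
prefactor² = (2J+1)*Δ*N² = 192/5
  k=4: +1/(4!*0!*0!*0!*1!*0!) = 1/24
Σ = 1/24  ⇒  CG² = 192/5*1/24² = 1/15
CG = +√(1/15) = +0.258199

+√(1/15) ≈ +0.258199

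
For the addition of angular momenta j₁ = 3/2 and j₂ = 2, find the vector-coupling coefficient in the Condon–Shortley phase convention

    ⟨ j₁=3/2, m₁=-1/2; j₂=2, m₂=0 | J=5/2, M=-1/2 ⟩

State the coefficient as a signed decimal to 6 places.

triangle: 1!×2!×3!/7! = 12/5040
(j±m)!: 1!×2!×2!×2!×2!×3! = 96
prefactor² = (2J+1)×Δ×N² = 48/35
  k=0: +1/(0!×1!×2!×2!×0!×1!) = 1/4
  k=1: −1/(1!×0!×1!×1!×1!×2!) = -1/2
Σ = -1/4  ⇒  CG² = 48/35×(-1/4)² = 3/35
CG = −√(3/35) = -0.292770

-0.292770  (= −√(3/35))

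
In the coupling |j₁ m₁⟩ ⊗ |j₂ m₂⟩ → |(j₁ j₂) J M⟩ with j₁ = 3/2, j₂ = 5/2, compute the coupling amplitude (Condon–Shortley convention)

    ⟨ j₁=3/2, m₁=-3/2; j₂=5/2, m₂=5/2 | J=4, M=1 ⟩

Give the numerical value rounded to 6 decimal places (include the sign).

√[9·0!3!5!/9! · 0!3!5!0!5!3!] = √(64800/7)
  +(−1)^0/∏(0,0,3,5,0,0)! = 1/720  (running 1/720)
⟨..|..⟩ = √(64800/7)·(1/720) = +0.133631

+√(1/56) = +0.133631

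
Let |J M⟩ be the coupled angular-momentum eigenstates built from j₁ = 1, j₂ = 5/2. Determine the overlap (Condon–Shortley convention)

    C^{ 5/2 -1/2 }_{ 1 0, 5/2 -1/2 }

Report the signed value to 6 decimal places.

+√(1/35) = +0.169031

√[6·1!1!4!/7! · 1!1!2!3!2!3!] = √(144/35)
  +(−1)^0/∏(0,1,1,2,0,2)! = 1/4  (running 1/4)
  +(−1)^1/∏(1,0,0,1,1,3)! = -1/6  (running 1/12)
⟨..|..⟩ = √(144/35)·(1/12) = +0.169031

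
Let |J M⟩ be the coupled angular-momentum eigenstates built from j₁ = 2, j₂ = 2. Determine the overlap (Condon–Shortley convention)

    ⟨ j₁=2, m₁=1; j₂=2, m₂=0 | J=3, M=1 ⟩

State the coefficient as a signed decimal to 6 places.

+√(1/5) = +0.447214

triangle: 1!×3!×3!/8! = 36/40320
(j±m)!: 3!×1!×2!×2!×4!×2! = 1152
prefactor² = (2J+1)×Δ×N² = 36/5
  k=0: +1/(0!×1!×1!×2!×2!×1!) = 1/4
  k=1: −1/(1!×0!×0!×1!×3!×2!) = -1/12
Σ = 1/6  ⇒  CG² = 36/5×1/6² = 1/5
CG = +√(1/5) = +0.447214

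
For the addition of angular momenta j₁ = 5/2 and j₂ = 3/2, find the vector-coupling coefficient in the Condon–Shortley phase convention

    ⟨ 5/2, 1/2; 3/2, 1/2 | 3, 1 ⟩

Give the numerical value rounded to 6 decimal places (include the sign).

−√(1/60) ≈ -0.129099

j₁+j₂−J=1  J+j₁−j₂=4  J−j₁+j₂=2  j₁+j₂+J+1=8
(j₁±m₁, j₂±m₂, J±M) = (3,2,2,1,4,2)
P² = 48/5
sum k=0..1:
  [0] +1/8 = 1/8
  [1] −1/6 = -1/6
S = -1/24
C² = P²·S² = 1/60 ; C = -0.129099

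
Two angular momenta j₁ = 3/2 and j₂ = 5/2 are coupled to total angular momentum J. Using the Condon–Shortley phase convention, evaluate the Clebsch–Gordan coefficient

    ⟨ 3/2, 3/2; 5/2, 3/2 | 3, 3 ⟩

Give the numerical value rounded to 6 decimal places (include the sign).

√[7·1!2!4!/8! · 3!0!4!1!6!0!] = √(864)
  +(−1)^0/∏(0,1,0,4,2,0)! = 1/48  (running 1/48)
⟨..|..⟩ = √(864)·(1/48) = +0.612372

+√(3/8) ≈ +0.612372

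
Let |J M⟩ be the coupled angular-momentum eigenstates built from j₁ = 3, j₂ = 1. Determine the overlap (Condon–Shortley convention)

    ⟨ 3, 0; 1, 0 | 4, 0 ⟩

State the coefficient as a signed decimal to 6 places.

+0.755929

√[9·0!6!2!/9! · 3!3!1!1!4!4!] = √(5184/7)
  +(−1)^0/∏(0,0,3,1,3,1)! = 1/36  (running 1/36)
⟨..|..⟩ = √(5184/7)·(1/36) = +0.755929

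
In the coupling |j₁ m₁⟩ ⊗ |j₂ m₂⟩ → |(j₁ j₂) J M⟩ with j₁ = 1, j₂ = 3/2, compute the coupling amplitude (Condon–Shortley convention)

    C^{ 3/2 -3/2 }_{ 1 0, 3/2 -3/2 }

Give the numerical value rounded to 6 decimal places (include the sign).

triangle: 1!*1!*2!/5! = 2/120
(j±m)!: 1!*1!*0!*3!*0!*3! = 36
prefactor² = (2J+1)*Δ*N² = 12/5
  k=0: +1/(0!*1!*1!*0!*0!*2!) = 1/2
Σ = 1/2  ⇒  CG² = 12/5*1/2² = 3/5
CG = +√(3/5) = +0.774597

+0.774597  (= +√(3/5))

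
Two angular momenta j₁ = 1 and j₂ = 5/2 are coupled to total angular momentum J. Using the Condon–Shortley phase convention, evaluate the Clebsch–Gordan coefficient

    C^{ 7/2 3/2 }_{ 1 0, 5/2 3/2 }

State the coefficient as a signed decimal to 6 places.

+0.690066  (= +√(10/21))

j₁+j₂−J=0  J+j₁−j₂=2  J−j₁+j₂=5  j₁+j₂+J+1=8
(j₁±m₁, j₂±m₂, J±M) = (1,1,4,1,5,2)
P² = 1920/7
sum k=0..0:
  [0] +1/24 = 1/24
S = 1/24
C² = P²·S² = 10/21 ; C = +0.690066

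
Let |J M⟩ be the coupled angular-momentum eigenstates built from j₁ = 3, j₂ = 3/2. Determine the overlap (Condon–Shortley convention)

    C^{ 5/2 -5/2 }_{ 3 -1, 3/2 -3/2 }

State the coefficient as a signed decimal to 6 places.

triangle: 2!×4!×1!/8! = 48/40320
(j±m)!: 2!×4!×0!×3!×0!×5! = 34560
prefactor² = (2J+1)×Δ×N² = 1728/7
  k=0: +1/(0!×2!×4!×0!×0!×1!) = 1/48
Σ = 1/48  ⇒  CG² = 1728/7×1/48² = 3/28
CG = +√(3/28) = +0.327327

+√(3/28) = +0.327327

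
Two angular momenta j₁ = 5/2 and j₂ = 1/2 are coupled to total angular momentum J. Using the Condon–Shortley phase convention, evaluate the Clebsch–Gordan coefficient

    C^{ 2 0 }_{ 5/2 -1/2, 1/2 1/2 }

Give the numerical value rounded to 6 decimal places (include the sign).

triangle: 1!×4!×0!/6! = 24/720
(j±m)!: 2!×3!×1!×0!×2!×2! = 48
prefactor² = (2J+1)×Δ×N² = 8
  k=1: −1/(1!×0!×2!×0!×2!×0!) = -1/4
Σ = -1/4  ⇒  CG² = 8×(-1/4)² = 1/2
CG = −√(1/2) = -0.707107

−√(1/2) ≈ -0.707107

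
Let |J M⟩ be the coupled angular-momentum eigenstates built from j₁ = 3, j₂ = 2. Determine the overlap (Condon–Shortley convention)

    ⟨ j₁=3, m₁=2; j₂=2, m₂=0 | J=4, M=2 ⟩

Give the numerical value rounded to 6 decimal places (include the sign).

+0.585540  (= +√(12/35))

triangle: 1!×5!×3!/10! = 720/3628800
(j±m)!: 5!×1!×2!×2!×6!×2! = 691200
prefactor² = (2J+1)×Δ×N² = 8640/7
  k=0: +1/(0!×1!×1!×2!×4!×1!) = 1/48
  k=1: −1/(1!×0!×0!×1!×5!×2!) = -1/240
Σ = 1/60  ⇒  CG² = 8640/7×1/60² = 12/35
CG = +√(12/35) = +0.585540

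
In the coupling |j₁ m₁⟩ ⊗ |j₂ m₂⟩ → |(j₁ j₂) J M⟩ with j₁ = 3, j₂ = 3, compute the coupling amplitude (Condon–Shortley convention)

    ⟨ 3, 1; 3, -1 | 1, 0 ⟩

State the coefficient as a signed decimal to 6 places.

+0.188982

√[3·5!1!1!/8! · 4!2!2!4!1!1!] = √(144/7)
  +(−1)^1/∏(1,4,1,1,0,0)! = -1/24  (running -1/24)
  +(−1)^2/∏(2,3,0,0,1,1)! = 1/12  (running 1/24)
⟨..|..⟩ = √(144/7)·(1/24) = +0.188982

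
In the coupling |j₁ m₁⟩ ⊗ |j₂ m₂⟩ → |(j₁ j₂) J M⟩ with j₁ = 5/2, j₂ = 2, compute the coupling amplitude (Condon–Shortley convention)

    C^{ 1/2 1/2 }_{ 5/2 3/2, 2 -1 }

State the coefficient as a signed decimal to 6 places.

√[2·4!1!0!/6! · 4!1!1!3!1!0!] = √(48/5)
  +(−1)^1/∏(1,3,0,0,1,0)! = -1/6  (running -1/6)
⟨..|..⟩ = √(48/5)·(-1/6) = -0.516398

−√(4/15) = -0.516398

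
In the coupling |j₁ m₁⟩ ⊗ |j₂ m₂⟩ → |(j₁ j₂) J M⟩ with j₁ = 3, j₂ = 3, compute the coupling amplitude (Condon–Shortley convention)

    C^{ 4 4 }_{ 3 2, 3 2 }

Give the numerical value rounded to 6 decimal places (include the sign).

triangle: 2!×4!×4!/11! = 1152/39916800
(j±m)!: 5!×1!×5!×1!×8!×0! = 580608000
prefactor² = (2J+1)×Δ×N² = 1658880/11
  k=1: −1/(1!×1!×0!×4!×4!×0!) = -1/576
Σ = -1/576  ⇒  CG² = 1658880/11×(-1/576)² = 5/11
CG = −√(5/11) = -0.674200

−√(5/11) ≈ -0.674200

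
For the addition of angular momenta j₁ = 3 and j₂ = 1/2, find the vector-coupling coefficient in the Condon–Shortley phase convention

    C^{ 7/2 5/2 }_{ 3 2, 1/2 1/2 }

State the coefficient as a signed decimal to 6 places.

j₁+j₂−J=0  J+j₁−j₂=6  J−j₁+j₂=1  j₁+j₂+J+1=8
(j₁±m₁, j₂±m₂, J±M) = (5,1,1,0,6,1)
P² = 86400/7
sum k=0..0:
  [0] +1/120 = 1/120
S = 1/120
C² = P²·S² = 6/7 ; C = +0.925820

+0.925820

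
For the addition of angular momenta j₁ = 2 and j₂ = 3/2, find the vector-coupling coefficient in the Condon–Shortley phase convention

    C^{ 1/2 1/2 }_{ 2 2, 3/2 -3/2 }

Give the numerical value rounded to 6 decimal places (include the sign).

j₁+j₂−J=3  J+j₁−j₂=1  J−j₁+j₂=0  j₁+j₂+J+1=5
(j₁±m₁, j₂±m₂, J±M) = (4,0,0,3,1,0)
P² = 72/5
sum k=0..0:
  [0] +1/6 = 1/6
S = 1/6
C² = P²·S² = 2/5 ; C = +0.632456

+0.632456  (= +√(2/5))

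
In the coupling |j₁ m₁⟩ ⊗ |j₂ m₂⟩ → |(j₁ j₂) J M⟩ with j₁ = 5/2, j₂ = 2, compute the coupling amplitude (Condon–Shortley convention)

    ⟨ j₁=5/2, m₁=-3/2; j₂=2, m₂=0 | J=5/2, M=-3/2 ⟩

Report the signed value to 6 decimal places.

-0.119523

triangle: 2!·3!·2!/8! = 24/40320
(j±m)!: 1!·4!·2!·2!·1!·4! = 2304
prefactor² = (2J+1)·Δ·N² = 288/35
  k=1: −1/(1!·1!·3!·1!·0!·1!) = -1/6
  k=2: +1/(2!·0!·2!·0!·1!·2!) = 1/8
Σ = -1/24  ⇒  CG² = 288/35·(-1/24)² = 1/70
CG = −√(1/70) = -0.119523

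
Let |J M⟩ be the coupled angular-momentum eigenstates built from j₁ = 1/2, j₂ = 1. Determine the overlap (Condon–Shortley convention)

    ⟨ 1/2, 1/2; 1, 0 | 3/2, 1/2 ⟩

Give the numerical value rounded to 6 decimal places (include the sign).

√[4·0!1!2!/4! · 1!0!1!1!2!1!] = √(2/3)
  +(−1)^0/∏(0,0,0,1,1,1)! = 1  (running 1)
⟨..|..⟩ = √(2/3)·(1) = +0.816497

+0.816497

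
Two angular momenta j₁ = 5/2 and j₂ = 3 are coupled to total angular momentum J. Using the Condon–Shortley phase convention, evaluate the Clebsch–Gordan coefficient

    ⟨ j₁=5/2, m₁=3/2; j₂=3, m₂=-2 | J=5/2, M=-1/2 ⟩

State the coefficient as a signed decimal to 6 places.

triangle: 3!·2!·3!/9! = 72/362880
(j±m)!: 4!·1!·1!·5!·2!·3! = 34560
prefactor² = (2J+1)·Δ·N² = 288/7
  k=0: +1/(0!·3!·1!·1!·1!·2!) = 1/12
  k=1: −1/(1!·2!·0!·0!·2!·3!) = -1/24
Σ = 1/24  ⇒  CG² = 288/7·1/24² = 1/14
CG = +√(1/14) = +0.267261

+√(1/14) = +0.267261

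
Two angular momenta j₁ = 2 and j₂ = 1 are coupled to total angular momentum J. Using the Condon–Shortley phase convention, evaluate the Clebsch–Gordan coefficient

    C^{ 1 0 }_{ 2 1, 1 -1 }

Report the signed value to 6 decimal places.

+0.547723

triangle: 2!*2!*0!/5! = 4/120
(j±m)!: 3!*1!*0!*2!*1!*1! = 12
prefactor² = (2J+1)*Δ*N² = 6/5
  k=0: +1/(0!*2!*1!*0!*1!*0!) = 1/2
Σ = 1/2  ⇒  CG² = 6/5*1/2² = 3/10
CG = +√(3/10) = +0.547723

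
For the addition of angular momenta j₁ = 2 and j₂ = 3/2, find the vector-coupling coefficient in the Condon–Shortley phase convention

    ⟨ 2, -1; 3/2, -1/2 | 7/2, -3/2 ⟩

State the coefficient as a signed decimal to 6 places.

triangle: 0!*4!*3!/8! = 144/40320
(j±m)!: 1!*3!*1!*2!*2!*5! = 2880
prefactor² = (2J+1)*Δ*N² = 576/7
  k=0: +1/(0!*0!*3!*1!*1!*2!) = 1/12
Σ = 1/12  ⇒  CG² = 576/7*1/12² = 4/7
CG = +√(4/7) = +0.755929

+√(4/7) ≈ +0.755929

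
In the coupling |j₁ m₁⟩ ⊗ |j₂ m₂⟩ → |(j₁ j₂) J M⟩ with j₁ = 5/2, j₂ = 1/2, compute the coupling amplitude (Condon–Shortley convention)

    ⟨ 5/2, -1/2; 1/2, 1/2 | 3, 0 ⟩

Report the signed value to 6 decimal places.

√[7·0!5!1!/7! · 2!3!1!0!3!3!] = √(72)
  +(−1)^0/∏(0,0,3,1,2,0)! = 1/12  (running 1/12)
⟨..|..⟩ = √(72)·(1/12) = +0.707107

+√(1/2) = +0.707107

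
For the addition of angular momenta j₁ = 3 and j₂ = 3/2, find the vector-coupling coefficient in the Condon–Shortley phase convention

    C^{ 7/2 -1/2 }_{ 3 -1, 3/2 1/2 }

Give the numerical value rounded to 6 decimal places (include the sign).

-0.534522

j₁+j₂−J=1  J+j₁−j₂=5  J−j₁+j₂=2  j₁+j₂+J+1=9
(j₁±m₁, j₂±m₂, J±M) = (2,4,2,1,3,4)
P² = 512/7
sum k=0..1:
  [0] +1/48 = 1/48
  [1] −1/12 = -1/12
S = -1/16
C² = P²·S² = 2/7 ; C = -0.534522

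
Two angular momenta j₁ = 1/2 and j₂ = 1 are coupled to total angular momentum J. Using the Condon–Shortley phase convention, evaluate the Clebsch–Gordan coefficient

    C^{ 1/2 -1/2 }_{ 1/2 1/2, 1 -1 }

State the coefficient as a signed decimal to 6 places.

triangle: 1!*0!*1!/3! = 1/6
(j±m)!: 1!*0!*0!*2!*0!*1! = 2
prefactor² = (2J+1)*Δ*N² = 2/3
  k=0: +1/(0!*1!*0!*0!*0!*1!) = 1
Σ = 1  ⇒  CG² = 2/3*1² = 2/3
CG = +√(2/3) = +0.816497

+0.816497  (= +√(2/3))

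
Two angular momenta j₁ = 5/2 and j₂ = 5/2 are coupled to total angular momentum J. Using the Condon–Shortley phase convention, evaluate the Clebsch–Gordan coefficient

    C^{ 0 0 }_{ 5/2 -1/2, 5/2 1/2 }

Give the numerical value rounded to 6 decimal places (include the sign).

√[1·5!0!0!/6! · 2!3!3!2!0!0!] = √(24)
  +(−1)^3/∏(3,2,0,0,0,0)! = -1/12  (running -1/12)
⟨..|..⟩ = √(24)·(-1/12) = -0.408248

-0.408248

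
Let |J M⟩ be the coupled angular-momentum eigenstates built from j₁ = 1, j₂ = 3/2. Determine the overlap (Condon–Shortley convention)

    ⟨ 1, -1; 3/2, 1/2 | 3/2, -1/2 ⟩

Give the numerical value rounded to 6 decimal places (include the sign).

−√(8/15) ≈ -0.730297

j₁+j₂−J=1  J+j₁−j₂=1  J−j₁+j₂=2  j₁+j₂+J+1=5
(j₁±m₁, j₂±m₂, J±M) = (0,2,2,1,1,2)
P² = 8/15
sum k=1..1:
  [1] −1/1 = -1
S = -1
C² = P²·S² = 8/15 ; C = -0.730297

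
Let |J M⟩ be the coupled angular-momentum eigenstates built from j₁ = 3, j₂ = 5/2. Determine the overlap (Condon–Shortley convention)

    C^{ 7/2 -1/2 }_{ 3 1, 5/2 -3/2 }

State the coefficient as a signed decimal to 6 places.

√[8·2!4!3!/10! · 4!2!1!4!3!4!] = √(18432/175)
  +(−1)^0/∏(0,2,2,1,2,2)! = 1/16  (running 1/16)
  +(−1)^1/∏(1,1,1,0,3,3)! = -1/36  (running 5/144)
⟨..|..⟩ = √(18432/175)·(5/144) = +0.356348

+0.356348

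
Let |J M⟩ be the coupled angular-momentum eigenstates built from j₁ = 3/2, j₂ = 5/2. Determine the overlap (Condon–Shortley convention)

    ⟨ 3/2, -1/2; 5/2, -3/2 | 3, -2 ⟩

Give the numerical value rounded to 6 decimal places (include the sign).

triangle: 1!·2!·4!/8! = 48/40320
(j±m)!: 1!·2!·1!·4!·1!·5! = 5760
prefactor² = (2J+1)·Δ·N² = 48
  k=0: +1/(0!·1!·2!·1!·0!·3!) = 1/12
  k=1: −1/(1!·0!·1!·0!·1!·4!) = -1/24
Σ = 1/24  ⇒  CG² = 48·1/24² = 1/12
CG = +√(1/12) = +0.288675

+0.288675  (= +√(1/12))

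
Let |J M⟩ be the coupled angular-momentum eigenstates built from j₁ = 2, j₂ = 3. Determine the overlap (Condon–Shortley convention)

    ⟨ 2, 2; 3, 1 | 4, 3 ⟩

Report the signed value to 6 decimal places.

triangle: 1!*3!*5!/10! = 720/3628800
(j±m)!: 4!*0!*4!*2!*7!*1! = 5806080
prefactor² = (2J+1)*Δ*N² = 10368
  k=0: +1/(0!*1!*0!*4!*3!*1!) = 1/144
Σ = 1/144  ⇒  CG² = 10368*1/144² = 1/2
CG = +√(1/2) = +0.707107

+0.707107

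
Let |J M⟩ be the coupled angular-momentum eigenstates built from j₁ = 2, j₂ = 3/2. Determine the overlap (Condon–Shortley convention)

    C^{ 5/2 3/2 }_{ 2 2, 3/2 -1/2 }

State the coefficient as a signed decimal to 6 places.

+0.676123

j₁+j₂−J=1  J+j₁−j₂=3  J−j₁+j₂=2  j₁+j₂+J+1=7
(j₁±m₁, j₂±m₂, J±M) = (4,0,1,2,4,1)
P² = 576/35
sum k=0..0:
  [0] +1/6 = 1/6
S = 1/6
C² = P²·S² = 16/35 ; C = +0.676123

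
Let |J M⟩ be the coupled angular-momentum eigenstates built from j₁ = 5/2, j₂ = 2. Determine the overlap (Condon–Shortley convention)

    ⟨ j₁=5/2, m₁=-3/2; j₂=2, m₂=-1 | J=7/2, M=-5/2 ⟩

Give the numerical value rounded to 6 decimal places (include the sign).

-0.125988  (= −√(1/63))

triangle: 1!*4!*3!/9! = 144/362880
(j±m)!: 1!*4!*1!*3!*1!*6! = 103680
prefactor² = (2J+1)*Δ*N² = 2304/7
  k=0: +1/(0!*1!*4!*1!*0!*2!) = 1/48
  k=1: −1/(1!*0!*3!*0!*1!*3!) = -1/36
Σ = -1/144  ⇒  CG² = 2304/7*(-1/144)² = 1/63
CG = −√(1/63) = -0.125988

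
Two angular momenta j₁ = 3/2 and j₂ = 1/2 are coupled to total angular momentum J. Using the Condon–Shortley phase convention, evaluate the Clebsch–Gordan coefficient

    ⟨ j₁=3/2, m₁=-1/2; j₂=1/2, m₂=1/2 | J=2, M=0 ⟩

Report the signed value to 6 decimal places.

j₁+j₂−J=0  J+j₁−j₂=3  J−j₁+j₂=1  j₁+j₂+J+1=5
(j₁±m₁, j₂±m₂, J±M) = (1,2,1,0,2,2)
P² = 2
sum k=0..0:
  [0] +1/2 = 1/2
S = 1/2
C² = P²·S² = 1/2 ; C = +0.707107

+√(1/2) = +0.707107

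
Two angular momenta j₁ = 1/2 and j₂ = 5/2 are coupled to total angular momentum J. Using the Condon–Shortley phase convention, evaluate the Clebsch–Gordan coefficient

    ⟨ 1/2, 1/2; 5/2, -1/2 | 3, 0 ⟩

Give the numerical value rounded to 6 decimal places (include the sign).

j₁+j₂−J=0  J+j₁−j₂=1  J−j₁+j₂=5  j₁+j₂+J+1=7
(j₁±m₁, j₂±m₂, J±M) = (1,0,2,3,3,3)
P² = 72
sum k=0..0:
  [0] +1/12 = 1/12
S = 1/12
C² = P²·S² = 1/2 ; C = +0.707107

+√(1/2) = +0.707107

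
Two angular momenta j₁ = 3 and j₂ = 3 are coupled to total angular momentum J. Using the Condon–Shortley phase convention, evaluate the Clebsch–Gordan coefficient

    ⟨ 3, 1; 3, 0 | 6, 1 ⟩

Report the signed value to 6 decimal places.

+√(25/66) = +0.615457

triangle: 0!·6!·6!/13! = 518400/6227020800
(j±m)!: 4!·2!·3!·3!·7!·5! = 1045094400
prefactor² = (2J+1)·Δ·N² = 12441600/11
  k=0: +1/(0!·0!·2!·3!·4!·3!) = 1/1728
Σ = 1/1728  ⇒  CG² = 12441600/11·1/1728² = 25/66
CG = +√(25/66) = +0.615457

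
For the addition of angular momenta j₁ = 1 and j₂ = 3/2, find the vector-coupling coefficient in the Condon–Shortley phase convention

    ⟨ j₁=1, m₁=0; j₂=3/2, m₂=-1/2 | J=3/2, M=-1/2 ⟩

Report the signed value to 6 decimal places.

triangle: 1!·1!·2!/5! = 2/120
(j±m)!: 1!·1!·1!·2!·1!·2! = 4
prefactor² = (2J+1)·Δ·N² = 4/15
  k=0: +1/(0!·1!·1!·1!·0!·1!) = 1
  k=1: −1/(1!·0!·0!·0!·1!·2!) = -1/2
Σ = 1/2  ⇒  CG² = 4/15·1/2² = 1/15
CG = +√(1/15) = +0.258199

+√(1/15) = +0.258199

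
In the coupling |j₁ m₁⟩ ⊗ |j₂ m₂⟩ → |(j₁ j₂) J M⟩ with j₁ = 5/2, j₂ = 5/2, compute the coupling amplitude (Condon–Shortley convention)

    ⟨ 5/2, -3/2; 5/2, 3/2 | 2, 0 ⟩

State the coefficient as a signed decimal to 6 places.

√[5·3!2!2!/8! · 1!4!4!1!2!2!] = √(48/7)
  +(−1)^2/∏(2,1,2,2,0,0)! = 1/8  (running 1/8)
  +(−1)^3/∏(3,0,1,1,1,1)! = -1/6  (running -1/24)
⟨..|..⟩ = √(48/7)·(-1/24) = -0.109109

-0.109109  (= −√(1/84))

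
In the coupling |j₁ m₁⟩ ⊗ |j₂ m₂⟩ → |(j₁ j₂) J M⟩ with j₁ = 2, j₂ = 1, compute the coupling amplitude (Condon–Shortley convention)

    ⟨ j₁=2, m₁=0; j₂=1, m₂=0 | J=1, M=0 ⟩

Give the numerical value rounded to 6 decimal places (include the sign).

triangle: 2!·2!·0!/5! = 4/120
(j±m)!: 2!·2!·1!·1!·1!·1! = 4
prefactor² = (2J+1)·Δ·N² = 2/5
  k=1: −1/(1!·1!·1!·0!·1!·0!) = -1
Σ = -1  ⇒  CG² = 2/5·(-1)² = 2/5
CG = −√(2/5) = -0.632456

-0.632456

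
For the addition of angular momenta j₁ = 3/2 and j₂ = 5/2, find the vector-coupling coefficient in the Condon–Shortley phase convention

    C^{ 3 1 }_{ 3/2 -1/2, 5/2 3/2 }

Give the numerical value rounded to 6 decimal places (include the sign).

triangle: 1!*2!*4!/8! = 48/40320
(j±m)!: 1!*2!*4!*1!*4!*2! = 2304
prefactor² = (2J+1)*Δ*N² = 96/5
  k=0: +1/(0!*1!*2!*4!*0!*0!) = 1/48
  k=1: −1/(1!*0!*1!*3!*1!*1!) = -1/6
Σ = -7/48  ⇒  CG² = 96/5*(-7/48)² = 49/120
CG = −√(49/120) = -0.639010

-0.639010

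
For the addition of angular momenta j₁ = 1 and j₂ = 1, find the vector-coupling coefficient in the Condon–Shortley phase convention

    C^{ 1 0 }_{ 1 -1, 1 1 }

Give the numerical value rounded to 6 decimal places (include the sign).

√[3·1!1!1!/4! · 0!2!2!0!1!1!] = √(1/2)
  +(−1)^1/∏(1,0,1,1,0,0)! = -1  (running -1)
⟨..|..⟩ = √(1/2)·(-1) = -0.707107

−√(1/2) ≈ -0.707107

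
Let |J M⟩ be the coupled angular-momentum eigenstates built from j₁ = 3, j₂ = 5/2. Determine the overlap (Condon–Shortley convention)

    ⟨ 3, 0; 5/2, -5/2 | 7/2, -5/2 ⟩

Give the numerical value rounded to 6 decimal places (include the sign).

+0.617213  (= +√(8/21))

triangle: 2!×4!×3!/10! = 288/3628800
(j±m)!: 3!×3!×0!×5!×1!×6! = 3110400
prefactor² = (2J+1)×Δ×N² = 13824/7
  k=0: +1/(0!×2!×3!×0!×1!×3!) = 1/72
Σ = 1/72  ⇒  CG² = 13824/7×1/72² = 8/21
CG = +√(8/21) = +0.617213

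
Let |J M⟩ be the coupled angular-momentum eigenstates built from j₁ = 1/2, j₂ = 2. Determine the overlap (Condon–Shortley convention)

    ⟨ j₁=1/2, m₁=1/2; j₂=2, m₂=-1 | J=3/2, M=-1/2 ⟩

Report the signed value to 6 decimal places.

√[4·1!0!3!/5! · 1!0!1!3!1!2!] = √(12/5)
  +(−1)^0/∏(0,1,0,1,0,2)! = 1/2  (running 1/2)
⟨..|..⟩ = √(12/5)·(1/2) = +0.774597

+√(3/5) = +0.774597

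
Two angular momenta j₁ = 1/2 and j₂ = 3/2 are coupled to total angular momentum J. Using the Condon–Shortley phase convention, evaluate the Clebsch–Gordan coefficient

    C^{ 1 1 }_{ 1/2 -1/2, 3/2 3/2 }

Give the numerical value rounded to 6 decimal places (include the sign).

-0.866025

triangle: 1!*0!*2!/4! = 2/24
(j±m)!: 0!*1!*3!*0!*2!*0! = 12
prefactor² = (2J+1)*Δ*N² = 3
  k=1: −1/(1!*0!*0!*2!*0!*0!) = -1/2
Σ = -1/2  ⇒  CG² = 3*(-1/2)² = 3/4
CG = −√(3/4) = -0.866025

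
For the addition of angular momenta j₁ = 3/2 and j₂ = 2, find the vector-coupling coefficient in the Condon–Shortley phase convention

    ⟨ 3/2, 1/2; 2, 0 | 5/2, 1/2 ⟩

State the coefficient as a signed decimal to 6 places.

+0.292770

√[6·1!2!3!/7! · 2!1!2!2!3!2!] = √(48/35)
  +(−1)^0/∏(0,1,1,2,1,1)! = 1/2  (running 1/2)
  +(−1)^1/∏(1,0,0,1,2,2)! = -1/4  (running 1/4)
⟨..|..⟩ = √(48/35)·(1/4) = +0.292770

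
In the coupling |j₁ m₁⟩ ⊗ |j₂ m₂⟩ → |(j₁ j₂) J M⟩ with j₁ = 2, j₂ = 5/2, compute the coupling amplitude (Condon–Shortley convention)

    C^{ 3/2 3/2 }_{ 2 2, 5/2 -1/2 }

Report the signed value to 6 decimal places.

+√(4/35) ≈ +0.338062

j₁+j₂−J=3  J+j₁−j₂=1  J−j₁+j₂=2  j₁+j₂+J+1=7
(j₁±m₁, j₂±m₂, J±M) = (4,0,2,3,3,0)
P² = 576/35
sum k=0..0:
  [0] +1/12 = 1/12
S = 1/12
C² = P²·S² = 4/35 ; C = +0.338062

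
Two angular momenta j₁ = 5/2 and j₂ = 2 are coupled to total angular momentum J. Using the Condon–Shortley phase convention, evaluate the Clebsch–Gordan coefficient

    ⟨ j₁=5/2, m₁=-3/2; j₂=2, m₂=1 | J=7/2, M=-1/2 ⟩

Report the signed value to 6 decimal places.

j₁+j₂−J=1  J+j₁−j₂=4  J−j₁+j₂=3  j₁+j₂+J+1=9
(j₁±m₁, j₂±m₂, J±M) = (1,4,3,1,3,4)
P² = 2304/35
sum k=0..1:
  [0] +1/144 = 1/144
  [1] −1/12 = -1/12
S = -11/144
C² = P²·S² = 121/315 ; C = -0.619780

-0.619780  (= −√(121/315))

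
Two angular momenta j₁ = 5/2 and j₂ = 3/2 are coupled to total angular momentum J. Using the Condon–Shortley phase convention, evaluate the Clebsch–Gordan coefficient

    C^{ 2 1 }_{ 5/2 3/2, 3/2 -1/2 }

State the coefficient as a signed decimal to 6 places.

+√(1/42) = +0.154303

triangle: 2!×3!×1!/7! = 12/5040
(j±m)!: 4!×1!×1!×2!×3!×1! = 288
prefactor² = (2J+1)×Δ×N² = 24/7
  k=0: +1/(0!×2!×1!×1!×2!×0!) = 1/4
  k=1: −1/(1!×1!×0!×0!×3!×1!) = -1/6
Σ = 1/12  ⇒  CG² = 24/7×1/12² = 1/42
CG = +√(1/42) = +0.154303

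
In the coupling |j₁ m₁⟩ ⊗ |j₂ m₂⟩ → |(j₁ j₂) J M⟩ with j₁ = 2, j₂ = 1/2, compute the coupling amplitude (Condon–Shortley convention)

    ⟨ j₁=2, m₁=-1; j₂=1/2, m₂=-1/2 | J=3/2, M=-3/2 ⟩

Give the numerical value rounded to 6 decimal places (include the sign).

+√(1/5) ≈ +0.447214

triangle: 1!*3!*0!/5! = 6/120
(j±m)!: 1!*3!*0!*1!*0!*3! = 36
prefactor² = (2J+1)*Δ*N² = 36/5
  k=0: +1/(0!*1!*3!*0!*0!*0!) = 1/6
Σ = 1/6  ⇒  CG² = 36/5*1/6² = 1/5
CG = +√(1/5) = +0.447214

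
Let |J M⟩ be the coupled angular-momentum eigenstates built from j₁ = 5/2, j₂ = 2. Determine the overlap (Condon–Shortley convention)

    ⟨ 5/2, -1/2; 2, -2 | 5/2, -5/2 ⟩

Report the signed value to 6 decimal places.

+0.462910  (= +√(3/14))

√[6·2!3!2!/8! · 2!3!0!4!0!5!] = √(864/7)
  +(−1)^0/∏(0,2,3,0,0,2)! = 1/24  (running 1/24)
⟨..|..⟩ = √(864/7)·(1/24) = +0.462910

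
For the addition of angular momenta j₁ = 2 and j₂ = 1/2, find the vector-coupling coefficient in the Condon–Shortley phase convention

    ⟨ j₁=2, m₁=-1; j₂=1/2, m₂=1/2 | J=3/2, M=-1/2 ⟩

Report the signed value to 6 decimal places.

√[4·1!3!0!/5! · 1!3!1!0!1!2!] = √(12/5)
  +(−1)^1/∏(1,0,2,0,1,0)! = -1/2  (running -1/2)
⟨..|..⟩ = √(12/5)·(-1/2) = -0.774597

−√(3/5) = -0.774597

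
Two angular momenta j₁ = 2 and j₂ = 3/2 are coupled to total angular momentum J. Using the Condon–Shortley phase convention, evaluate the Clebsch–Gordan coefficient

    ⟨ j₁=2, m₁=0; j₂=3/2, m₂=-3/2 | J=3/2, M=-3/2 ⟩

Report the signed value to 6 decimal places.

triangle: 2!×2!×1!/6! = 4/720
(j±m)!: 2!×2!×0!×3!×0!×3! = 144
prefactor² = (2J+1)×Δ×N² = 16/5
  k=0: +1/(0!×2!×2!×0!×0!×1!) = 1/4
Σ = 1/4  ⇒  CG² = 16/5×1/4² = 1/5
CG = +√(1/5) = +0.447214

+0.447214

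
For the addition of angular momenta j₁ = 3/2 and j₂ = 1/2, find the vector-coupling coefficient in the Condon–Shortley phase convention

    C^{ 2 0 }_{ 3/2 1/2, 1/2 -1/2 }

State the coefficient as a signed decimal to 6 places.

triangle: 0!·3!·1!/5! = 6/120
(j±m)!: 2!·1!·0!·1!·2!·2! = 8
prefactor² = (2J+1)·Δ·N² = 2
  k=0: +1/(0!·0!·1!·0!·2!·1!) = 1/2
Σ = 1/2  ⇒  CG² = 2·1/2² = 1/2
CG = +√(1/2) = +0.707107

+0.707107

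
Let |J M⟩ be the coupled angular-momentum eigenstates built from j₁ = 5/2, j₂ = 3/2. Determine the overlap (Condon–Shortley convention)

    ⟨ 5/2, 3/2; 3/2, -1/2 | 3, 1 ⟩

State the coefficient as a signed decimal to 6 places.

+√(49/120) = +0.639010

triangle: 1!·4!·2!/8! = 48/40320
(j±m)!: 4!·1!·1!·2!·4!·2! = 2304
prefactor² = (2J+1)·Δ·N² = 96/5
  k=0: +1/(0!·1!·1!·1!·3!·1!) = 1/6
  k=1: −1/(1!·0!·0!·0!·4!·2!) = -1/48
Σ = 7/48  ⇒  CG² = 96/5·7/48² = 49/120
CG = +√(49/120) = +0.639010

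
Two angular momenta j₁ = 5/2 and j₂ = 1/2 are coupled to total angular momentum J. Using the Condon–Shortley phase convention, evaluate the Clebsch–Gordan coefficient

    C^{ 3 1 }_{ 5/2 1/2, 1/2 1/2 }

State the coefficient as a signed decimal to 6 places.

j₁+j₂−J=0  J+j₁−j₂=5  J−j₁+j₂=1  j₁+j₂+J+1=7
(j₁±m₁, j₂±m₂, J±M) = (3,2,1,0,4,2)
P² = 96
sum k=0..0:
  [0] +1/12 = 1/12
S = 1/12
C² = P²·S² = 2/3 ; C = +0.816497

+0.816497  (= +√(2/3))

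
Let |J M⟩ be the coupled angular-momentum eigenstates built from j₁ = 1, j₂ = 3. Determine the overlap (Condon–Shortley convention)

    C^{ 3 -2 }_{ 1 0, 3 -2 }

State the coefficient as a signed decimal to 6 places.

triangle: 1!·1!·5!/8! = 120/40320
(j±m)!: 1!·1!·1!·5!·1!·5! = 14400
prefactor² = (2J+1)·Δ·N² = 300
  k=0: +1/(0!·1!·1!·1!·0!·4!) = 1/24
  k=1: −1/(1!·0!·0!·0!·1!·5!) = -1/120
Σ = 1/30  ⇒  CG² = 300·1/30² = 1/3
CG = +√(1/3) = +0.577350

+√(1/3) = +0.577350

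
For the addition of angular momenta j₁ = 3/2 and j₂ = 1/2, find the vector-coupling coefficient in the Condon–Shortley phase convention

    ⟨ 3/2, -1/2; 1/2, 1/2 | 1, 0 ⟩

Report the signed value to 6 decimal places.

√[3·1!2!0!/4! · 1!2!1!0!1!1!] = √(1/2)
  +(−1)^1/∏(1,0,1,0,1,0)! = -1  (running -1)
⟨..|..⟩ = √(1/2)·(-1) = -0.707107

−√(1/2) ≈ -0.707107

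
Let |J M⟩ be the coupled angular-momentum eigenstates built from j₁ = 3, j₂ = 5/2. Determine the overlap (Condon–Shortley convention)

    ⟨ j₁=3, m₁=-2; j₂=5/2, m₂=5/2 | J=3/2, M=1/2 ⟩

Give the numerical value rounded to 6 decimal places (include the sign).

j₁+j₂−J=4  J+j₁−j₂=2  J−j₁+j₂=1  j₁+j₂+J+1=8
(j₁±m₁, j₂±m₂, J±M) = (1,5,5,0,2,1)
P² = 960/7
sum k=4..4:
  [4] +1/24 = 1/24
S = 1/24
C² = P²·S² = 5/21 ; C = +0.487950

+0.487950  (= +√(5/21))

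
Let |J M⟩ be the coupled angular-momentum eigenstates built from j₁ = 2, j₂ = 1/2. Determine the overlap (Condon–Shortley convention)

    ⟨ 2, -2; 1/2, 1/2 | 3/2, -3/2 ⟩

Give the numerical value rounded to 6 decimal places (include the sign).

−√(4/5) = -0.894427

j₁+j₂−J=1  J+j₁−j₂=3  J−j₁+j₂=0  j₁+j₂+J+1=5
(j₁±m₁, j₂±m₂, J±M) = (0,4,1,0,0,3)
P² = 144/5
sum k=1..1:
  [1] −1/6 = -1/6
S = -1/6
C² = P²·S² = 4/5 ; C = -0.894427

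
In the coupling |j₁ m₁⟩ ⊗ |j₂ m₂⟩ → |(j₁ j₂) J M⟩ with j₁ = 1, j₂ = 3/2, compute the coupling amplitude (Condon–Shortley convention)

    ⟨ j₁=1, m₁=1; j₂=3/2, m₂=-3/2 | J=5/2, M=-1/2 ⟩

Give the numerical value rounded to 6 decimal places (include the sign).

+0.316228

triangle: 0!×2!×3!/6! = 12/720
(j±m)!: 2!×0!×0!×3!×2!×3! = 144
prefactor² = (2J+1)×Δ×N² = 72/5
  k=0: +1/(0!×0!×0!×0!×2!×3!) = 1/12
Σ = 1/12  ⇒  CG² = 72/5×1/12² = 1/10
CG = +√(1/10) = +0.316228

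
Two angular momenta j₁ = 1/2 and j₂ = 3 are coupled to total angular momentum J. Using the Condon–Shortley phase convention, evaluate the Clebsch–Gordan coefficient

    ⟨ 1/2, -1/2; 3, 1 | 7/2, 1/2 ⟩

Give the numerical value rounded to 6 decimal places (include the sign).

√[8·0!1!6!/8! · 0!1!4!2!4!3!] = √(6912/7)
  +(−1)^0/∏(0,0,1,4,0,2)! = 1/48  (running 1/48)
⟨..|..⟩ = √(6912/7)·(1/48) = +0.654654

+0.654654  (= +√(3/7))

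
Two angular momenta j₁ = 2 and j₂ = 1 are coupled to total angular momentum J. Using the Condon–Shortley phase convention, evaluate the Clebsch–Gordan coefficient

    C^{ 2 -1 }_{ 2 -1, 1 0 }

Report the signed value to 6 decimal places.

j₁+j₂−J=1  J+j₁−j₂=3  J−j₁+j₂=1  j₁+j₂+J+1=6
(j₁±m₁, j₂±m₂, J±M) = (1,3,1,1,1,3)
P² = 3/2
sum k=0..1:
  [0] +1/6 = 1/6
  [1] −1/2 = -1/2
S = -1/3
C² = P²·S² = 1/6 ; C = -0.408248

-0.408248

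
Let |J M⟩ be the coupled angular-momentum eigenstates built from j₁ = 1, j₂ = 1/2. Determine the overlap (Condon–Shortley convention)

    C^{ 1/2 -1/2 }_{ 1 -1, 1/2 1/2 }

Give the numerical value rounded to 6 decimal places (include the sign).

−√(2/3) = -0.816497

j₁+j₂−J=1  J+j₁−j₂=1  J−j₁+j₂=0  j₁+j₂+J+1=3
(j₁±m₁, j₂±m₂, J±M) = (0,2,1,0,0,1)
P² = 2/3
sum k=1..1:
  [1] −1/1 = -1
S = -1
C² = P²·S² = 2/3 ; C = -0.816497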